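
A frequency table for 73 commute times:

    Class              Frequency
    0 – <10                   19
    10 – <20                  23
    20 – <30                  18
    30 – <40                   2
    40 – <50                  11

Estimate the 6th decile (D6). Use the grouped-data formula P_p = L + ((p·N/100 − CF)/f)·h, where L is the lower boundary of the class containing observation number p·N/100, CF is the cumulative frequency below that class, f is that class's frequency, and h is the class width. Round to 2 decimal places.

21.00

N = 73; target position k = 60/100 · 73 = 43.8.
Cumulative frequencies: 19, 42, 60, 62, 73.
Observation 43.8 falls in the class 20 – <30.
L = 20, CF = 42, f = 18, h = 10.
P60 = 20 + ((43.8 − 42)/18)·10 = 20 + 1 = 21.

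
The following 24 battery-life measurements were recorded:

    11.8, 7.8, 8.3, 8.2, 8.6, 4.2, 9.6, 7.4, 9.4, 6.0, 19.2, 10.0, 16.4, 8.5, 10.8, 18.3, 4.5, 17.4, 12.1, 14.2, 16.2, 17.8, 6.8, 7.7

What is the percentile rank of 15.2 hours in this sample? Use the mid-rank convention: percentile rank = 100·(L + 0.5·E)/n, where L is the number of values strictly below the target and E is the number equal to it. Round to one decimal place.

75.0

Sorted: 4.2, 4.5, 6.0, 6.8, 7.4, 7.7, 7.8, 8.2, 8.3, 8.5, 8.6, 9.4, 9.6, 10.0, 10.8, 11.8, 12.1, 14.2, 16.2, 16.4, 17.4, 17.8, 18.3, 19.2.
Count below 15.2: L = 18; count equal: E = 0; n = 24.
Percentile rank = 100·(18 + 0.5·0)/24 = 100·18/24 = 75.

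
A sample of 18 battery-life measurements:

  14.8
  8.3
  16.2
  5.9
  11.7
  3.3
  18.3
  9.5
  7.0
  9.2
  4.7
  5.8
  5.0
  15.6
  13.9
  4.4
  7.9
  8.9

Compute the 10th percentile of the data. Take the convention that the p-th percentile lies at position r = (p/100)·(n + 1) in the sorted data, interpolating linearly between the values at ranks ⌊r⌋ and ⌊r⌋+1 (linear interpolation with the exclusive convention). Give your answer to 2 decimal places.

4.29

Sorted: 3.3, 4.4, 4.7, 5.0, 5.8, 5.9, 7.0, 7.9, 8.3, 8.9, 9.2, 9.5, 11.7, 13.9, 14.8, 15.6, 16.2, 18.3.
n = 18.
r = (10/100)·(18 + 1) = 1.9.
Rank 1 is 3.3 and rank 2 is 4.4.
Interpolate: 3.3 + 0.9·(4.4 − 3.3) = 3.3 + 0.9·1.1 = 4.29.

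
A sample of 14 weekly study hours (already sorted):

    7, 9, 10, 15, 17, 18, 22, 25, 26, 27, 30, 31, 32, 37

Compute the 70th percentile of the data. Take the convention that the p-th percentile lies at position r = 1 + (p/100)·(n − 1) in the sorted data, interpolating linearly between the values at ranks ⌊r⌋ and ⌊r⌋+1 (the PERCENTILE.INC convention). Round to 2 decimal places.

27.30

n = 14.
r = 1 + (70/100)·(14 − 1) = 1 + 9.1 = 10.1.
Rank 10 is 27 and rank 11 is 30.
Interpolate: 27 + 0.1·(30 − 27) = 27 + 0.1·3 = 27.3.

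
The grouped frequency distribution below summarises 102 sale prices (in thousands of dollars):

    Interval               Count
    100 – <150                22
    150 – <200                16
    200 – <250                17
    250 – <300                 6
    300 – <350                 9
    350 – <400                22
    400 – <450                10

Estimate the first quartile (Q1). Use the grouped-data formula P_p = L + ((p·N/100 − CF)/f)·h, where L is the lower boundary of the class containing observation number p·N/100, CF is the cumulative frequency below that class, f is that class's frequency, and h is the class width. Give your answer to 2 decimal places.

160.94

N = 102; target position k = 25/100 · 102 = 25.5.
Cumulative frequencies: 22, 38, 55, 61, 70, 92, 102.
Observation 25.5 falls in the class 150 – <200.
L = 150, CF = 22, f = 16, h = 50.
P25 = 150 + ((25.5 − 22)/16)·50 = 150 + 10.9375 = 160.938.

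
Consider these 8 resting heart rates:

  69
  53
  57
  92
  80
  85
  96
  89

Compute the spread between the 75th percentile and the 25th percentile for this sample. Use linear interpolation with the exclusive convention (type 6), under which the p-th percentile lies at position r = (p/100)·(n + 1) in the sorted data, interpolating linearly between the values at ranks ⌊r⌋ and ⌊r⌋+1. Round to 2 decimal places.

Sorted: 53, 57, 69, 80, 85, 89, 92, 96.
n = 8.
P25: r = 2.25; ranks 2–3 are 57, 69; interpolating gives 60.
P75: r = 6.75; ranks 6–7 are 89, 92; interpolating gives 91.25.
Difference: 91.25 − 60 = 31.25.

31.25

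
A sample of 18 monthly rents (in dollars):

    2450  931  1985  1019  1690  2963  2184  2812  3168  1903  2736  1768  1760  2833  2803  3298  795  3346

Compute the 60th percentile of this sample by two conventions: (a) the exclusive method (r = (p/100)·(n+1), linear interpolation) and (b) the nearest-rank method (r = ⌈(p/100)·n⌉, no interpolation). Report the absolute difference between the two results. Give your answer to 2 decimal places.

Sorted: 795, 931, 1019, 1690, 1760, 1768, 1903, 1985, 2184, 2450, 2736, 2803, 2812, 2833, 2963, 3168, 3298, 3346.
n = 18.
(a) r = 11.4; between ranks 11 (2736) and 12 (2803): 2762.8.
(b) the nearest-rank method: rank 11 → 2736.
|2762.8 − 2736| = 26.8.

26.80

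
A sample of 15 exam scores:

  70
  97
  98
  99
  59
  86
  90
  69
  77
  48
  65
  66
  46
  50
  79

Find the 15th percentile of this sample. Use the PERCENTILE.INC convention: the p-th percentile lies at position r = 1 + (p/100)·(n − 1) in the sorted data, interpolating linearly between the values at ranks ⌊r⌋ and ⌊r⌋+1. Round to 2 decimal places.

Sorted: 46, 48, 50, 59, 65, 66, 69, 70, 77, 79, 86, 90, 97, 98, 99.
n = 15.
r = 1 + (15/100)·(15 − 1) = 1 + 2.1 = 3.1.
Rank 3 is 50 and rank 4 is 59.
Interpolate: 50 + 0.1·(59 − 50) = 50 + 0.1·9 = 50.9.

50.90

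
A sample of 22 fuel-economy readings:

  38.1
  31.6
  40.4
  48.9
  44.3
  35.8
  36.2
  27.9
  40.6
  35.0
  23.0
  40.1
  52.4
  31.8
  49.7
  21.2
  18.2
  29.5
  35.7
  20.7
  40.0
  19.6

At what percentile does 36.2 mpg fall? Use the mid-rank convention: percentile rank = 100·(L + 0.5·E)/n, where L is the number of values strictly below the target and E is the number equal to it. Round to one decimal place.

Sorted: 18.2, 19.6, 20.7, 21.2, 23.0, 27.9, 29.5, 31.6, 31.8, 35.0, 35.7, 35.8, 36.2, 38.1, 40.0, 40.1, 40.4, 40.6, 44.3, 48.9, 49.7, 52.4.
Count below 36.2: L = 12; count equal: E = 1; n = 22.
Percentile rank = 100·(12 + 0.5·1)/22 = 100·12.5/22 = 56.82.

56.8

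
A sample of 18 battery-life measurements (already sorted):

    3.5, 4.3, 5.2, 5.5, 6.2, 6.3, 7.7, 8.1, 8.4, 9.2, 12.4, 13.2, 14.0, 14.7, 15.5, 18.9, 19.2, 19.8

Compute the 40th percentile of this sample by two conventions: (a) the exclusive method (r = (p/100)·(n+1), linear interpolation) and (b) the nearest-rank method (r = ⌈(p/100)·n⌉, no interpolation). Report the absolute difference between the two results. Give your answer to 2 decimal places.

0.16

n = 18.
(a) r = 7.6; between ranks 7 (7.7) and 8 (8.1): 7.94.
(b) the nearest-rank method: rank 8 → 8.1.
|7.94 − 8.1| = 0.16.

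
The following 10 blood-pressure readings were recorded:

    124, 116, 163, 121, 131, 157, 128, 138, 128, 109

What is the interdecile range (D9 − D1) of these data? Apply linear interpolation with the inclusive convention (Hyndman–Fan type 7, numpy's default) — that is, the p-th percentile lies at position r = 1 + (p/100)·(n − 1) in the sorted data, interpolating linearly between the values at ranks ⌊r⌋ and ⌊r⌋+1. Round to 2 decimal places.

Sorted: 109, 116, 121, 124, 128, 128, 131, 138, 157, 163.
n = 10.
P10: r = 1.9; ranks 1–2 are 109, 116; interpolating gives 115.3.
P90: r = 9.1; ranks 9–10 are 157, 163; interpolating gives 157.6.
Difference: 157.6 − 115.3 = 42.3.

42.30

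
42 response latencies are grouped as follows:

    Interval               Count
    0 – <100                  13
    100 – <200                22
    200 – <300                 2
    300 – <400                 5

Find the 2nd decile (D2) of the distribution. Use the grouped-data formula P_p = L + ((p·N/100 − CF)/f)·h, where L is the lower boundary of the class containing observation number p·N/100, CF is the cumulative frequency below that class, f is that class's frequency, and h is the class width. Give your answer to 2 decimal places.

64.62

N = 42; target position k = 20/100 · 42 = 8.4.
Cumulative frequencies: 13, 35, 37, 42.
Observation 8.4 falls in the class 0 – <100.
L = 0, CF = 0, f = 13, h = 100.
P20 = 0 + ((8.4 − 0)/13)·100 = 0 + 64.6154 = 64.6154.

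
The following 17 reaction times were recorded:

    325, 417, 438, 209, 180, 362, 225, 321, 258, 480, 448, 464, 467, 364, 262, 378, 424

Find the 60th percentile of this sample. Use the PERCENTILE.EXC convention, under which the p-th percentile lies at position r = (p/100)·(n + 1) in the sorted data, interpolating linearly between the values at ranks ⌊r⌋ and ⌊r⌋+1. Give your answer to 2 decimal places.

409.20

Sorted: 180, 209, 225, 258, 262, 321, 325, 362, 364, 378, 417, 424, 438, 448, 464, 467, 480.
n = 17.
r = (60/100)·(17 + 1) = 10.8.
Rank 10 is 378 and rank 11 is 417.
Interpolate: 378 + 0.8·(417 − 378) = 378 + 0.8·39 = 409.2.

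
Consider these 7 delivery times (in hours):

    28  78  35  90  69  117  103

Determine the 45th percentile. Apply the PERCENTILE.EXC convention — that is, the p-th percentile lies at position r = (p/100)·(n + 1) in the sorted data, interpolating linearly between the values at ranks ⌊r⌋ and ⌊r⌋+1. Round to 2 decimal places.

Sorted: 28, 35, 69, 78, 90, 103, 117.
n = 7.
r = (45/100)·(7 + 1) = 3.6.
Rank 3 is 69 and rank 4 is 78.
Interpolate: 69 + 0.6·(78 − 69) = 69 + 0.6·9 = 74.4.

74.40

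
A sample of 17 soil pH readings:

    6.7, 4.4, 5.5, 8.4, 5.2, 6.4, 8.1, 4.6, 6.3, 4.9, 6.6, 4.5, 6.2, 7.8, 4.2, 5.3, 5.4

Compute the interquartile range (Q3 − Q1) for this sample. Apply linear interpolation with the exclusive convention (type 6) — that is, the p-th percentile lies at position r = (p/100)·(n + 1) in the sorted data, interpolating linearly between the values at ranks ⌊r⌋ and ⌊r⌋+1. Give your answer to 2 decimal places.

Sorted: 4.2, 4.4, 4.5, 4.6, 4.9, 5.2, 5.3, 5.4, 5.5, 6.2, 6.3, 6.4, 6.6, 6.7, 7.8, 8.1, 8.4.
n = 17.
P25: r = 4.5; ranks 4–5 are 4.6, 4.9; interpolating gives 4.75.
P75: r = 13.5; ranks 13–14 are 6.6, 6.7; interpolating gives 6.65.
Difference: 6.65 − 4.75 = 1.9.

1.90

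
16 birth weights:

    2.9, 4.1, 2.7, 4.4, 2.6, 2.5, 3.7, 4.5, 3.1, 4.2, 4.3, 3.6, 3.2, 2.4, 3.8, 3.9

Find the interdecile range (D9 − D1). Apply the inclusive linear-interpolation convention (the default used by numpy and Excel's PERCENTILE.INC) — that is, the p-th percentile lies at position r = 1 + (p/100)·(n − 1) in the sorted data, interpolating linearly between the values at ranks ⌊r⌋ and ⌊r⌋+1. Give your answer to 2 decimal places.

1.80

Sorted: 2.4, 2.5, 2.6, 2.7, 2.9, 3.1, 3.2, 3.6, 3.7, 3.8, 3.9, 4.1, 4.2, 4.3, 4.4, 4.5.
n = 16.
P10: r = 2.5; ranks 2–3 are 2.5, 2.6; interpolating gives 2.55.
P90: r = 14.5; ranks 14–15 are 4.3, 4.4; interpolating gives 4.35.
Difference: 4.35 − 2.55 = 1.8.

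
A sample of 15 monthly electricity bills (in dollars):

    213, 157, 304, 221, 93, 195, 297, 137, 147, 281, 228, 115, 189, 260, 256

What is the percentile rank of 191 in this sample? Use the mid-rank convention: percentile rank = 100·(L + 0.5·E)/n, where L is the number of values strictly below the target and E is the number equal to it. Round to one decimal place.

Sorted: 93, 115, 137, 147, 157, 189, 195, 213, 221, 228, 256, 260, 281, 297, 304.
Count below 191: L = 6; count equal: E = 0; n = 15.
Percentile rank = 100·(6 + 0.5·0)/15 = 100·6/15 = 40.

40.0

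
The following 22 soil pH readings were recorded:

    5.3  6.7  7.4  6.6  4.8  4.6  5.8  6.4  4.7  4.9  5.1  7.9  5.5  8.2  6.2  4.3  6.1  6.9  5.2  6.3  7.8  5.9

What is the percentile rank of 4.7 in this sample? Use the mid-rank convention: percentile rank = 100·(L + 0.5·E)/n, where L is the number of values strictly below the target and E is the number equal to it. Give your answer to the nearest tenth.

Sorted: 4.3, 4.6, 4.7, 4.8, 4.9, 5.1, 5.2, 5.3, 5.5, 5.8, 5.9, 6.1, 6.2, 6.3, 6.4, 6.6, 6.7, 6.9, 7.4, 7.8, 7.9, 8.2.
Count below 4.7: L = 2; count equal: E = 1; n = 22.
Percentile rank = 100·(2 + 0.5·1)/22 = 100·2.5/22 = 11.36.

11.4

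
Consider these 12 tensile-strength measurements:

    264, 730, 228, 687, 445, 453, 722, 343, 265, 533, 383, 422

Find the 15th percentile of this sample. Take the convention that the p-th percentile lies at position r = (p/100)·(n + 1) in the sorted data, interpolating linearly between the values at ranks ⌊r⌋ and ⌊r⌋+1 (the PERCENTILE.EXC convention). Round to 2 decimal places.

Sorted: 228, 264, 265, 343, 383, 422, 445, 453, 533, 687, 722, 730.
n = 12.
r = (15/100)·(12 + 1) = 1.95.
Rank 1 is 228 and rank 2 is 264.
Interpolate: 228 + 0.95·(264 − 228) = 228 + 0.95·36 = 262.2.

262.20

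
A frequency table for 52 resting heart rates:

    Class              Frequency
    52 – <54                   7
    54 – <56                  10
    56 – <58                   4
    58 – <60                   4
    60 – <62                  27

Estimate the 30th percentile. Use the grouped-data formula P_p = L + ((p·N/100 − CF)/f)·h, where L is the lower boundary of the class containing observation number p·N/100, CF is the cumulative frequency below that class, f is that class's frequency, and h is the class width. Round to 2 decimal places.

N = 52; target position k = 30/100 · 52 = 15.6.
Cumulative frequencies: 7, 17, 21, 25, 52.
Observation 15.6 falls in the class 54 – <56.
L = 54, CF = 7, f = 10, h = 2.
P30 = 54 + ((15.6 − 7)/10)·2 = 54 + 1.72 = 55.72.

55.72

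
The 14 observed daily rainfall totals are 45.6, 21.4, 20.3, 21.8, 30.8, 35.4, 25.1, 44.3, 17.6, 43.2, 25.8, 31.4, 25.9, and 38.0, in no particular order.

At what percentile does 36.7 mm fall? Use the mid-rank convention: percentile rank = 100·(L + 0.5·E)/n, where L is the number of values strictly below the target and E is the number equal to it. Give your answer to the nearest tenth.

71.4

Sorted: 17.6, 20.3, 21.4, 21.8, 25.1, 25.8, 25.9, 30.8, 31.4, 35.4, 38.0, 43.2, 44.3, 45.6.
Count below 36.7: L = 10; count equal: E = 0; n = 14.
Percentile rank = 100·(10 + 0.5·0)/14 = 100·10/14 = 71.43.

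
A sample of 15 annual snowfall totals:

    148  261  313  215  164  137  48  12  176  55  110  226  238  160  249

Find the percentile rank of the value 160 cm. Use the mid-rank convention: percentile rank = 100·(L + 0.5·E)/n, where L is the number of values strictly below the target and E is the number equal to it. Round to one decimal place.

43.3

Sorted: 12, 48, 55, 110, 137, 148, 160, 164, 176, 215, 226, 238, 249, 261, 313.
Count below 160: L = 6; count equal: E = 1; n = 15.
Percentile rank = 100·(6 + 0.5·1)/15 = 100·6.5/15 = 43.33.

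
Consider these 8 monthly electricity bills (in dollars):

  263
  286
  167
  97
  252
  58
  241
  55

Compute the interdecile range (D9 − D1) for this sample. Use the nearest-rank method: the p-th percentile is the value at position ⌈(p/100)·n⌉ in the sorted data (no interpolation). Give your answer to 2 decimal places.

Sorted: 55, 58, 97, 167, 241, 252, 263, 286.
n = 8.
P10: rank ⌈10/100·8⌉ = 1 → 55.
P90: rank ⌈90/100·8⌉ = 8 → 286.
Difference: 286 − 55 = 231.

231.00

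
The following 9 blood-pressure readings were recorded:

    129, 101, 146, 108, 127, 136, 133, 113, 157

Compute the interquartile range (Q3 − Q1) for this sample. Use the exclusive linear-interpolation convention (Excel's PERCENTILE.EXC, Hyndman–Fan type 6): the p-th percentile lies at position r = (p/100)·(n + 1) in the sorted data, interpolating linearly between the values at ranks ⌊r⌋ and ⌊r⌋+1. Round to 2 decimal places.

30.50

Sorted: 101, 108, 113, 127, 129, 133, 136, 146, 157.
n = 9.
P25: r = 2.5; ranks 2–3 are 108, 113; interpolating gives 110.5.
P75: r = 7.5; ranks 7–8 are 136, 146; interpolating gives 141.
Difference: 141 − 110.5 = 30.5.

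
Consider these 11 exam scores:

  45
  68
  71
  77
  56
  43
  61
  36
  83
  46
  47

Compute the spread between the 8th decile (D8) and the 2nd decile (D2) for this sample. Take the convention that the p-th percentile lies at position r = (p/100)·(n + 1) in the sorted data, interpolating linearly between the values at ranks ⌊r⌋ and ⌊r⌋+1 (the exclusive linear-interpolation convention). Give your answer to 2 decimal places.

Sorted: 36, 43, 45, 46, 47, 56, 61, 68, 71, 77, 83.
n = 11.
P20: r = 2.4; ranks 2–3 are 43, 45; interpolating gives 43.8.
P80: r = 9.6; ranks 9–10 are 71, 77; interpolating gives 74.6.
Difference: 74.6 − 43.8 = 30.8.

30.80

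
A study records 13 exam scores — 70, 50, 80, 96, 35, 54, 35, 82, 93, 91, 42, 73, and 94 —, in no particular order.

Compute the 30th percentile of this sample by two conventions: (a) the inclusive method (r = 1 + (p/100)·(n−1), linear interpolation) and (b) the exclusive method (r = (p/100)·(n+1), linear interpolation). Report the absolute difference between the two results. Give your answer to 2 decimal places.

Sorted: 35, 35, 42, 50, 54, 70, 73, 80, 82, 91, 93, 94, 96.
n = 13.
(a) r = 4.6; between ranks 4 (50) and 5 (54): 52.4.
(b) r = 4.2; between ranks 4 (50) and 5 (54): 50.8.
|52.4 − 50.8| = 1.6.

1.60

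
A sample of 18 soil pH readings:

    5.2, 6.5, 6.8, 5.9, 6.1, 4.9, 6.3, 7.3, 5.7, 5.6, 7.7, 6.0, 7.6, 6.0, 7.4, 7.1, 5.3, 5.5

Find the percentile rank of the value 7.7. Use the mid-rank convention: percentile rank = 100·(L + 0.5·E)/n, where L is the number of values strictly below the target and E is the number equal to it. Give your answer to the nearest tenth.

Sorted: 4.9, 5.2, 5.3, 5.5, 5.6, 5.7, 5.9, 6.0, 6.0, 6.1, 6.3, 6.5, 6.8, 7.1, 7.3, 7.4, 7.6, 7.7.
Count below 7.7: L = 17; count equal: E = 1; n = 18.
Percentile rank = 100·(17 + 0.5·1)/18 = 100·17.5/18 = 97.22.

97.2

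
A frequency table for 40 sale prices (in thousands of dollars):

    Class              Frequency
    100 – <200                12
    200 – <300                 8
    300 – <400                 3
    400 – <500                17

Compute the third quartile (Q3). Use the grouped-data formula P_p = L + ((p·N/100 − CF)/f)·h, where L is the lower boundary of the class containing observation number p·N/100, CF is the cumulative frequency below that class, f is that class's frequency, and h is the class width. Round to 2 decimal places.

N = 40; target position k = 75/100 · 40 = 30.
Cumulative frequencies: 12, 20, 23, 40.
Observation 30 falls in the class 400 – <500.
L = 400, CF = 23, f = 17, h = 100.
P75 = 400 + ((30 − 23)/17)·100 = 400 + 41.1765 = 441.176.

441.18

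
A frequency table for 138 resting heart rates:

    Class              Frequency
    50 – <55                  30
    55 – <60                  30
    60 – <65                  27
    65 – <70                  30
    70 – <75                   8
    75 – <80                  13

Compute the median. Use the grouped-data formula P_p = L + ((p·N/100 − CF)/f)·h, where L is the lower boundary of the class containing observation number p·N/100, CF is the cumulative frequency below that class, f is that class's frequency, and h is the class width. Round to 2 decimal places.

N = 138; target position k = 50/100 · 138 = 69.
Cumulative frequencies: 30, 60, 87, 117, 125, 138.
Observation 69 falls in the class 60 – <65.
L = 60, CF = 60, f = 27, h = 5.
P50 = 60 + ((69 − 60)/27)·5 = 60 + 1.66667 = 61.6667.

61.67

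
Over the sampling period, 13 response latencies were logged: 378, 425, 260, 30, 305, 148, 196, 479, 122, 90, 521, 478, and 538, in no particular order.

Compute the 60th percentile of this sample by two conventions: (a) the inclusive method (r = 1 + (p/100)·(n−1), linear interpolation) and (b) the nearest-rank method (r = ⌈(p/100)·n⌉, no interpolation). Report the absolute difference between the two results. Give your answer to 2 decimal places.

9.40

Sorted: 30, 90, 122, 148, 196, 260, 305, 378, 425, 478, 479, 521, 538.
n = 13.
(a) r = 8.2; between ranks 8 (378) and 9 (425): 387.4.
(b) the nearest-rank method: rank 8 → 378.
|387.4 − 378| = 9.4.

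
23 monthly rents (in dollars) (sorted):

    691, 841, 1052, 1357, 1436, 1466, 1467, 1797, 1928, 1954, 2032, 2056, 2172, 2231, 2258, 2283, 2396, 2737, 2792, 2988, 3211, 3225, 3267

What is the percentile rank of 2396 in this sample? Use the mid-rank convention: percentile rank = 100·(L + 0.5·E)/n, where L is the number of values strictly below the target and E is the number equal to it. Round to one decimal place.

Count below 2396: L = 16; count equal: E = 1; n = 23.
Percentile rank = 100·(16 + 0.5·1)/23 = 100·16.5/23 = 71.74.

71.7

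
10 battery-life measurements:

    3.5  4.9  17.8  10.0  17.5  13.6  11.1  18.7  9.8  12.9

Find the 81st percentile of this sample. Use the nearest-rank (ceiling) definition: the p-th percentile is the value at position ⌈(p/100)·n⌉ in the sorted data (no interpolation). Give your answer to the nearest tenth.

Sorted: 3.5, 4.9, 9.8, 10.0, 11.1, 12.9, 13.6, 17.5, 17.8, 18.7.
n = 10.
Position = ⌈81/100 · 10⌉ = ⌈8.1⌉ = 9.
The value at rank 9 is 17.8.

17.8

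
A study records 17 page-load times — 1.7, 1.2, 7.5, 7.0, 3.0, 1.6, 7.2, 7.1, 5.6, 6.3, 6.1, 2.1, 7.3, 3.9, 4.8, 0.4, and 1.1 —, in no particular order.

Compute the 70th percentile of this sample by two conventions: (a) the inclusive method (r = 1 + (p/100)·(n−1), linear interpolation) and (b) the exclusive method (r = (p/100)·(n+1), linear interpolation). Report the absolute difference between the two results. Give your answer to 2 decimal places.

0.28

Sorted: 0.4, 1.1, 1.2, 1.6, 1.7, 2.1, 3.0, 3.9, 4.8, 5.6, 6.1, 6.3, 7.0, 7.1, 7.2, 7.3, 7.5.
n = 17.
(a) r = 12.2; between ranks 12 (6.3) and 13 (7.0): 6.44.
(b) r = 12.6; between ranks 12 (6.3) and 13 (7.0): 6.72.
|6.44 − 6.72| = 0.28.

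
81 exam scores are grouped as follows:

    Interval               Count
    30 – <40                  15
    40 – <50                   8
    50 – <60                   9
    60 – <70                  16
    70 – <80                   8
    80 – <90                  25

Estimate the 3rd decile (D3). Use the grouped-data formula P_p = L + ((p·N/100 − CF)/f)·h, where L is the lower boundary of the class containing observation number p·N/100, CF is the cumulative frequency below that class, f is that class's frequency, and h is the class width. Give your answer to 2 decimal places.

51.44

N = 81; target position k = 30/100 · 81 = 24.3.
Cumulative frequencies: 15, 23, 32, 48, 56, 81.
Observation 24.3 falls in the class 50 – <60.
L = 50, CF = 23, f = 9, h = 10.
P30 = 50 + ((24.3 − 23)/9)·10 = 50 + 1.44444 = 51.4444.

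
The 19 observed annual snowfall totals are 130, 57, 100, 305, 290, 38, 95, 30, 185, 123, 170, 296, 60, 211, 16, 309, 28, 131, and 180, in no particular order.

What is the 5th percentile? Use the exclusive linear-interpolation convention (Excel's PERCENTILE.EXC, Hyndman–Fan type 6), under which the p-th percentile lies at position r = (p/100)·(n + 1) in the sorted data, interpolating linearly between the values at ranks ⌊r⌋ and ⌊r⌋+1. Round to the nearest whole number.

Sorted: 16, 28, 30, 38, 57, 60, 95, 100, 123, 130, 131, 170, 180, 185, 211, 290, 296, 305, 309.
n = 19.
r = (5/100)·(19 + 1) = 1.
r is an integer, so P5 is the value at rank 1: 16.

16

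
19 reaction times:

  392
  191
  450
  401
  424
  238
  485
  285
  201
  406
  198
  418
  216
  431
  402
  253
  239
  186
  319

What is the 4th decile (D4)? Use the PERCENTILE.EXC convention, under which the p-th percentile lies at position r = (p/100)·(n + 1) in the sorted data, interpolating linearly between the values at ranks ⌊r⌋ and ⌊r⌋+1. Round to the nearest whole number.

253

Sorted: 186, 191, 198, 201, 216, 238, 239, 253, 285, 319, 392, 401, 402, 406, 418, 424, 431, 450, 485.
n = 19.
r = (40/100)·(19 + 1) = 8.
r is an integer, so P40 is the value at rank 8: 253.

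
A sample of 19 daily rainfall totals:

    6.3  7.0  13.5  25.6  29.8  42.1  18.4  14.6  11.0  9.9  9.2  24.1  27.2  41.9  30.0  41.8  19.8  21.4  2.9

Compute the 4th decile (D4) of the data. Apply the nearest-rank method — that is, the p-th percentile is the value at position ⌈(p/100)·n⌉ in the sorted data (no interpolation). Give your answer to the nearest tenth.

Sorted: 2.9, 6.3, 7.0, 9.2, 9.9, 11.0, 13.5, 14.6, 18.4, 19.8, 21.4, 24.1, 25.6, 27.2, 29.8, 30.0, 41.8, 41.9, 42.1.
n = 19.
Position = ⌈40/100 · 19⌉ = ⌈7.6⌉ = 8.
The value at rank 8 is 14.6.

14.6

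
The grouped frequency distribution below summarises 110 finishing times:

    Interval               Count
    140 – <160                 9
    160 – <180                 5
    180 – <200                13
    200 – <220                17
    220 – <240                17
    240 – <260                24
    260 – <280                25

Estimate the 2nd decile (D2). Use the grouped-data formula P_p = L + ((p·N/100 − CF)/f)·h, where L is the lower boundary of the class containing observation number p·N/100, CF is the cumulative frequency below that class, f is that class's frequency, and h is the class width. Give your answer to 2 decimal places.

192.31

N = 110; target position k = 20/100 · 110 = 22.
Cumulative frequencies: 9, 14, 27, 44, 61, 85, 110.
Observation 22 falls in the class 180 – <200.
L = 180, CF = 14, f = 13, h = 20.
P20 = 180 + ((22 − 14)/13)·20 = 180 + 12.3077 = 192.308.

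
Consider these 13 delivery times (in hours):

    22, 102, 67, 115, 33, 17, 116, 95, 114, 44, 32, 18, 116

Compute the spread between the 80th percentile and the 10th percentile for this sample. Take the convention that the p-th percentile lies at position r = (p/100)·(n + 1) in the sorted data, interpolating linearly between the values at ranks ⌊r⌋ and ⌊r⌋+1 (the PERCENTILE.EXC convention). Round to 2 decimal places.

Sorted: 17, 18, 22, 32, 33, 44, 67, 95, 102, 114, 115, 116, 116.
n = 13.
P10: r = 1.4; ranks 1–2 are 17, 18; interpolating gives 17.4.
P80: r = 11.2; ranks 11–12 are 115, 116; interpolating gives 115.2.
Difference: 115.2 − 17.4 = 97.8.

97.80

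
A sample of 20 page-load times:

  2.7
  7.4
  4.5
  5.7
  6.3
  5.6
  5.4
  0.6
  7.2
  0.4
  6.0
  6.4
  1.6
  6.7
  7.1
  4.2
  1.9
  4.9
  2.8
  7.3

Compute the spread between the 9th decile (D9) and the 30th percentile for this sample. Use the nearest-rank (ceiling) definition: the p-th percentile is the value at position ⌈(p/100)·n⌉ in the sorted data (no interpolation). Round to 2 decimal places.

Sorted: 0.4, 0.6, 1.6, 1.9, 2.7, 2.8, 4.2, 4.5, 4.9, 5.4, 5.6, 5.7, 6.0, 6.3, 6.4, 6.7, 7.1, 7.2, 7.3, 7.4.
n = 20.
P30: rank ⌈30/100·20⌉ = 6 → 2.8.
P90: rank ⌈90/100·20⌉ = 18 → 7.2.
Difference: 7.2 − 2.8 = 4.4.

4.40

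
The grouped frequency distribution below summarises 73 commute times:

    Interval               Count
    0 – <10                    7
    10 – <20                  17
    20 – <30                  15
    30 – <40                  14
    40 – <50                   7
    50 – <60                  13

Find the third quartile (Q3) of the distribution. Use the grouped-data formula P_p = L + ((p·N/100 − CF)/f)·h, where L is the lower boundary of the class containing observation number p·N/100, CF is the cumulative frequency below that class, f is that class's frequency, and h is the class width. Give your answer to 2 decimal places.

N = 73; target position k = 75/100 · 73 = 54.75.
Cumulative frequencies: 7, 24, 39, 53, 60, 73.
Observation 54.75 falls in the class 40 – <50.
L = 40, CF = 53, f = 7, h = 10.
P75 = 40 + ((54.75 − 53)/7)·10 = 40 + 2.5 = 42.5.

42.50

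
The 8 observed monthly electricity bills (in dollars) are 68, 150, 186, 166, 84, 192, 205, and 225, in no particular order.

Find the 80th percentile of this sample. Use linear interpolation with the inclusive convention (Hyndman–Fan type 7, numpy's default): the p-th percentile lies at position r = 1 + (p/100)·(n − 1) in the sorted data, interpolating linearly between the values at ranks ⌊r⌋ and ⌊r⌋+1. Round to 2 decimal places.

199.80

Sorted: 68, 84, 150, 166, 186, 192, 205, 225.
n = 8.
r = 1 + (80/100)·(8 − 1) = 1 + 5.6 = 6.6.
Rank 6 is 192 and rank 7 is 205.
Interpolate: 192 + 0.6·(205 − 192) = 192 + 0.6·13 = 199.8.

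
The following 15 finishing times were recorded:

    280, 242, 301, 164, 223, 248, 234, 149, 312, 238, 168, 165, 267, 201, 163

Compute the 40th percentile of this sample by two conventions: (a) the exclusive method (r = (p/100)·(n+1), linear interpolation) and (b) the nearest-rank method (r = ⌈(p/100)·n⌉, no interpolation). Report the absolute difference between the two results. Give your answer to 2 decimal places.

Sorted: 149, 163, 164, 165, 168, 201, 223, 234, 238, 242, 248, 267, 280, 301, 312.
n = 15.
(a) r = 6.4; between ranks 6 (201) and 7 (223): 209.8.
(b) the nearest-rank method: rank 6 → 201.
|209.8 − 201| = 8.8.

8.80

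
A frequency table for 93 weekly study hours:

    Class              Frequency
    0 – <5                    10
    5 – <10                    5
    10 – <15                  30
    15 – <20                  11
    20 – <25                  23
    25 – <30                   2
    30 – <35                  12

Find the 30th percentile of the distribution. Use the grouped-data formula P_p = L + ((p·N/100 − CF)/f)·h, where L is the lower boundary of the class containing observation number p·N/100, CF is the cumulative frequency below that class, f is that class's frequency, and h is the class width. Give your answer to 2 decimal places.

N = 93; target position k = 30/100 · 93 = 27.9.
Cumulative frequencies: 10, 15, 45, 56, 79, 81, 93.
Observation 27.9 falls in the class 10 – <15.
L = 10, CF = 15, f = 30, h = 5.
P30 = 10 + ((27.9 − 15)/30)·5 = 10 + 2.15 = 12.15.

12.15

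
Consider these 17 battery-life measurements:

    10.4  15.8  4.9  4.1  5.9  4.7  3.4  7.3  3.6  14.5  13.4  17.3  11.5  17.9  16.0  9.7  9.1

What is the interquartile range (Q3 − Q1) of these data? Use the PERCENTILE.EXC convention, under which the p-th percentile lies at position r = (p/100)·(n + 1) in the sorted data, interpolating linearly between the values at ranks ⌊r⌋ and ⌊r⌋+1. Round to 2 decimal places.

Sorted: 3.4, 3.6, 4.1, 4.7, 4.9, 5.9, 7.3, 9.1, 9.7, 10.4, 11.5, 13.4, 14.5, 15.8, 16.0, 17.3, 17.9.
n = 17.
P25: r = 4.5; ranks 4–5 are 4.7, 4.9; interpolating gives 4.8.
P75: r = 13.5; ranks 13–14 are 14.5, 15.8; interpolating gives 15.15.
Difference: 15.15 − 4.8 = 10.35.

10.35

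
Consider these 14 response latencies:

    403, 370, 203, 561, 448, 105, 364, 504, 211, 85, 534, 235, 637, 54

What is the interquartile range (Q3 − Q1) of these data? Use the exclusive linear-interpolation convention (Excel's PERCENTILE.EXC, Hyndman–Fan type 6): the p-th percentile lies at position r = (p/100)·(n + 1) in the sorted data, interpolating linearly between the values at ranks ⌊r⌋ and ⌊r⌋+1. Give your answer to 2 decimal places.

333.00

Sorted: 54, 85, 105, 203, 211, 235, 364, 370, 403, 448, 504, 534, 561, 637.
n = 14.
P25: r = 3.75; ranks 3–4 are 105, 203; interpolating gives 178.5.
P75: r = 11.25; ranks 11–12 are 504, 534; interpolating gives 511.5.
Difference: 511.5 − 178.5 = 333.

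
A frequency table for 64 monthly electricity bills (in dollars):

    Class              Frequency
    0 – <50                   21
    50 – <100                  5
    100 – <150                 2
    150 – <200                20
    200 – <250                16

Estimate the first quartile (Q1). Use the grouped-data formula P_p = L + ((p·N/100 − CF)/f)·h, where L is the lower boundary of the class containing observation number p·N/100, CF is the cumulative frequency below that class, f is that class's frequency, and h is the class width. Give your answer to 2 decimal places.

38.10

N = 64; target position k = 25/100 · 64 = 16.
Cumulative frequencies: 21, 26, 28, 48, 64.
Observation 16 falls in the class 0 – <50.
L = 0, CF = 0, f = 21, h = 50.
P25 = 0 + ((16 − 0)/21)·50 = 0 + 38.0952 = 38.0952.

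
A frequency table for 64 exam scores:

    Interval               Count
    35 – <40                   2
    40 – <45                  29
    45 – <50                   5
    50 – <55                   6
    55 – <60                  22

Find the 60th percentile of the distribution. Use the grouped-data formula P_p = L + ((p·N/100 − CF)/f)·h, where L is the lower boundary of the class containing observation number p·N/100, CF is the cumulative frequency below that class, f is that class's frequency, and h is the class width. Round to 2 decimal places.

52.00

N = 64; target position k = 60/100 · 64 = 38.4.
Cumulative frequencies: 2, 31, 36, 42, 64.
Observation 38.4 falls in the class 50 – <55.
L = 50, CF = 36, f = 6, h = 5.
P60 = 50 + ((38.4 − 36)/6)·5 = 50 + 2 = 52.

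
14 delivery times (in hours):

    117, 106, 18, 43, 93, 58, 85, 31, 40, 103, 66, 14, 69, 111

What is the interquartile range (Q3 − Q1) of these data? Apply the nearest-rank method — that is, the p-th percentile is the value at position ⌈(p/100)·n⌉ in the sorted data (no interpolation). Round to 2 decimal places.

Sorted: 14, 18, 31, 40, 43, 58, 66, 69, 85, 93, 103, 106, 111, 117.
n = 14.
P25: rank ⌈25/100·14⌉ = 4 → 40.
P75: rank ⌈75/100·14⌉ = 11 → 103.
Difference: 103 − 40 = 63.

63.00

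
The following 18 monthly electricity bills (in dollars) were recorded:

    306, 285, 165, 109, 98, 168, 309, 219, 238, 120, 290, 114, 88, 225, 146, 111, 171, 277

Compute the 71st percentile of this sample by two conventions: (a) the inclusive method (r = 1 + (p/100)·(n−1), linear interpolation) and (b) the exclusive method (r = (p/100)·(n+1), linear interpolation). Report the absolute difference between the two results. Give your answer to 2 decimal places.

Sorted: 88, 98, 109, 111, 114, 120, 146, 165, 168, 171, 219, 225, 238, 277, 285, 290, 306, 309.
n = 18.
(a) r = 13.07; between ranks 13 (238) and 14 (277): 240.73.
(b) r = 13.49; between ranks 13 (238) and 14 (277): 257.11.
|240.73 − 257.11| = 16.38.

16.38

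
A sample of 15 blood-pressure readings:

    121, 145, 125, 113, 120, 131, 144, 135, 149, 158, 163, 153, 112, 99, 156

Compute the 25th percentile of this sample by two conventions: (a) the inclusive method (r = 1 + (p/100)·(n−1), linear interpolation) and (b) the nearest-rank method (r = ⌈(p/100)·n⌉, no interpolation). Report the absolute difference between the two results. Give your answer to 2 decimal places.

Sorted: 99, 112, 113, 120, 121, 125, 131, 135, 144, 145, 149, 153, 156, 158, 163.
n = 15.
(a) r = 4.5; between ranks 4 (120) and 5 (121): 120.5.
(b) the nearest-rank method: rank 4 → 120.
|120.5 − 120| = 0.5.

0.50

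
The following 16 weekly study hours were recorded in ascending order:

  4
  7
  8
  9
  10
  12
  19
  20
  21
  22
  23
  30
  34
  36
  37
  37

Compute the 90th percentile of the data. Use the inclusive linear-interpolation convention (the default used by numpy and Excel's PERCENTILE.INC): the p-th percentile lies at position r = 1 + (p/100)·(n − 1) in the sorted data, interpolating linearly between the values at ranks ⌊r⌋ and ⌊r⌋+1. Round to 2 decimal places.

36.50

n = 16.
r = 1 + (90/100)·(16 − 1) = 1 + 13.5 = 14.5.
Rank 14 is 36 and rank 15 is 37.
Interpolate: 36 + 0.5·(37 − 36) = 36 + 0.5·1 = 36.5.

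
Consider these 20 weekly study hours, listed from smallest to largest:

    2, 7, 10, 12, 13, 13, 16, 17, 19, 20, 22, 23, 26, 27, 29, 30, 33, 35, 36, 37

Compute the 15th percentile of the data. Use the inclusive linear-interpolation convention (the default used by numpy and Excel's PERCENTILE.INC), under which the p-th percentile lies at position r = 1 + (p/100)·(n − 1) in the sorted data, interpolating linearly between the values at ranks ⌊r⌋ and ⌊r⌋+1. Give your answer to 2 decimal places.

11.70

n = 20.
r = 1 + (15/100)·(20 − 1) = 1 + 2.85 = 3.85.
Rank 3 is 10 and rank 4 is 12.
Interpolate: 10 + 0.85·(12 − 10) = 10 + 0.85·2 = 11.7.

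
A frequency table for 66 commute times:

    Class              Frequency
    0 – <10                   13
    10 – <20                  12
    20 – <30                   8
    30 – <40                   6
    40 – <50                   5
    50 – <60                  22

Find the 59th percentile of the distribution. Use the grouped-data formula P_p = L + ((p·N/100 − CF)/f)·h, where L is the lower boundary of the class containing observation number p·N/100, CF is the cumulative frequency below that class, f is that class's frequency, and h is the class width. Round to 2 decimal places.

N = 66; target position k = 59/100 · 66 = 38.94.
Cumulative frequencies: 13, 25, 33, 39, 44, 66.
Observation 38.94 falls in the class 30 – <40.
L = 30, CF = 33, f = 6, h = 10.
P59 = 30 + ((38.94 − 33)/6)·10 = 30 + 9.9 = 39.9.

39.90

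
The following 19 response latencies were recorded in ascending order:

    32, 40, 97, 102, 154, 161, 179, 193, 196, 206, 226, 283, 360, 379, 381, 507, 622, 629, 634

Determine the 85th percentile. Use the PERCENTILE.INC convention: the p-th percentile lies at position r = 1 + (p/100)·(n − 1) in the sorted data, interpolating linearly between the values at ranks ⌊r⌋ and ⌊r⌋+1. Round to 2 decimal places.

n = 19.
r = 1 + (85/100)·(19 − 1) = 1 + 15.3 = 16.3.
Rank 16 is 507 and rank 17 is 622.
Interpolate: 507 + 0.3·(622 − 507) = 507 + 0.3·115 = 541.5.

541.50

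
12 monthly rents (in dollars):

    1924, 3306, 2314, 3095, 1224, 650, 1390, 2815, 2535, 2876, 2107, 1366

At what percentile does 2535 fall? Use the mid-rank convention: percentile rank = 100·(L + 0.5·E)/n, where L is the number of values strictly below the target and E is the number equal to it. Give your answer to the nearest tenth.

Sorted: 650, 1224, 1366, 1390, 1924, 2107, 2314, 2535, 2815, 2876, 3095, 3306.
Count below 2535: L = 7; count equal: E = 1; n = 12.
Percentile rank = 100·(7 + 0.5·1)/12 = 100·7.5/12 = 62.5.

62.5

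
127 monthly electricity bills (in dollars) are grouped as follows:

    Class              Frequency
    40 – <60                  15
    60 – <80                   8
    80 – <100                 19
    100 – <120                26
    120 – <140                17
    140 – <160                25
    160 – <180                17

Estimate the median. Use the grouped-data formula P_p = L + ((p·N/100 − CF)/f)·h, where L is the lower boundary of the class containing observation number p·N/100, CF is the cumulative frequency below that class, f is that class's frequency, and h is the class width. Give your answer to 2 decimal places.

116.54

N = 127; target position k = 50/100 · 127 = 63.5.
Cumulative frequencies: 15, 23, 42, 68, 85, 110, 127.
Observation 63.5 falls in the class 100 – <120.
L = 100, CF = 42, f = 26, h = 20.
P50 = 100 + ((63.5 − 42)/26)·20 = 100 + 16.5385 = 116.538.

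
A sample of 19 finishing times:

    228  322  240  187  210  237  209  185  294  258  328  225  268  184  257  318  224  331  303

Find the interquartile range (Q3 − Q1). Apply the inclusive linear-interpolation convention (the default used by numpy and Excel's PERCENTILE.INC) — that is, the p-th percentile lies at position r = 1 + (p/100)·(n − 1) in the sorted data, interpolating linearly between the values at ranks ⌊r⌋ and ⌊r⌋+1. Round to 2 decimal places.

Sorted: 184, 185, 187, 209, 210, 224, 225, 228, 237, 240, 257, 258, 268, 294, 303, 318, 322, 328, 331.
n = 19.
P25: r = 5.5; ranks 5–6 are 210, 224; interpolating gives 217.
P75: r = 14.5; ranks 14–15 are 294, 303; interpolating gives 298.5.
Difference: 298.5 − 217 = 81.5.

81.50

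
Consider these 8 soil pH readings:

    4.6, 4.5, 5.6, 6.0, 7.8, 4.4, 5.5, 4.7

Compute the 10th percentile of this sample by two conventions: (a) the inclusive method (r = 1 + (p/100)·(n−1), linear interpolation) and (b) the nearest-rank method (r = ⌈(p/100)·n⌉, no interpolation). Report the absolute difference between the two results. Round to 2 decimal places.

Sorted: 4.4, 4.5, 4.6, 4.7, 5.5, 5.6, 6.0, 7.8.
n = 8.
(a) r = 1.7; between ranks 1 (4.4) and 2 (4.5): 4.47.
(b) the nearest-rank method: rank 1 → 4.4.
|4.47 − 4.4| = 0.07.

0.07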